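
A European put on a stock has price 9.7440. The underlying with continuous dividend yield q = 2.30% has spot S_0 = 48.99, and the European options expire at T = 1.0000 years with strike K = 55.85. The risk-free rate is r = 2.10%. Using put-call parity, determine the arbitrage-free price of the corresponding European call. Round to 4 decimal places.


Put-call parity: C - P = S_0 * exp(-qT) - K * exp(-rT).
S_0 * exp(-qT) = 48.9900 * 0.97726248 = 47.87608908
K * exp(-rT) = 55.8500 * 0.97921896 = 54.68937917
C = P + S*exp(-qT) - K*exp(-rT)
C = 9.7440 + 47.87608908 - 54.68937917 = 2.9307

Answer: Call price = 2.9307


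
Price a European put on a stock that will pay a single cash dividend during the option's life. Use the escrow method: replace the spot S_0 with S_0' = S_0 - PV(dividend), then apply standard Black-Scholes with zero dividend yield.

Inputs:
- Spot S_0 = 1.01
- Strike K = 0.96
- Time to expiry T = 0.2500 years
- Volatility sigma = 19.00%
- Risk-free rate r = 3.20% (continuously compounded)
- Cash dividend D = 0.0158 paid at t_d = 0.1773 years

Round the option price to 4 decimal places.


PV(D) = D * exp(-r * t_d) = 0.0158 * 0.99434246 = 0.01571061
S_0' = S_0 - PV(D) = 1.0100 - 0.01571061 = 0.99428939
d1 = (ln(S_0'/K) + (r + sigma^2/2)*T) / (sigma*sqrt(T)) = 0.50113174
d2 = d1 - sigma*sqrt(T) = 0.40613174
exp(-rT) = 0.99203191
N(-d1) = 0.30813920; N(-d2) = 0.34232290
P = K * exp(-rT) * N(-d2) - S_0' * N(-d1) = 0.9600 * 0.99203191 * 0.34232290 - 0.99428939 * 0.30813920 = 0.0196

Answer: Price = 0.0196


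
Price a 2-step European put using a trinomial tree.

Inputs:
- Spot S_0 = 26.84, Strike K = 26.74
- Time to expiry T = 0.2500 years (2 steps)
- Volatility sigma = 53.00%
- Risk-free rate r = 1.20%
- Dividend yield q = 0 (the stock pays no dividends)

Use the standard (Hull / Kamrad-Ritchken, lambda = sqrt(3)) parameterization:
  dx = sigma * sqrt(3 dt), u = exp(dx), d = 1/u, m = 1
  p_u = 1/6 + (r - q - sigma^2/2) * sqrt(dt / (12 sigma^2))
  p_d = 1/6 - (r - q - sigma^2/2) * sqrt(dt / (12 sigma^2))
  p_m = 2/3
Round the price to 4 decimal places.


dt = T/N = 0.125000; dx = sigma*sqrt(3*dt) = 0.324557
u = exp(dx) = 1.383418; d = 1/u = 0.722847
p_u = 0.141931, p_m = 0.666667, p_d = 0.191402
Discount per step: exp(-r*dt) = 0.998501
Stock lattice S(k, j) with j the centered position index:
  k=0: S(0,+0) = 26.8400
  k=1: S(1,-1) = 19.4012; S(1,+0) = 26.8400; S(1,+1) = 37.1309
  k=2: S(2,-2) = 14.0241; S(2,-1) = 19.4012; S(2,+0) = 26.8400; S(2,+1) = 37.1309; S(2,+2) = 51.3676
Terminal payoffs V(N, j) = max(K - S_T, 0):
  V(2,-2) = 12.715882; V(2,-1) = 7.338781; V(2,+0) = 0.000000; V(2,+1) = 0.000000; V(2,+2) = 0.000000
Backward induction: V(k, j) = exp(-r*dt) * [p_u * V(k+1, j+1) + p_m * V(k+1, j) + p_d * V(k+1, j-1)]
  V(1,-1) = exp(-r*dt) * [p_u*0.000000 + p_m*7.338781 + p_d*12.715882] = 7.315388
  V(1,+0) = exp(-r*dt) * [p_u*0.000000 + p_m*0.000000 + p_d*7.338781] = 1.402554
  V(1,+1) = exp(-r*dt) * [p_u*0.000000 + p_m*0.000000 + p_d*0.000000] = 0.000000
  V(0,+0) = exp(-r*dt) * [p_u*0.000000 + p_m*1.402554 + p_d*7.315388] = 2.331718

Answer: Price = V(0,0) = 2.3317


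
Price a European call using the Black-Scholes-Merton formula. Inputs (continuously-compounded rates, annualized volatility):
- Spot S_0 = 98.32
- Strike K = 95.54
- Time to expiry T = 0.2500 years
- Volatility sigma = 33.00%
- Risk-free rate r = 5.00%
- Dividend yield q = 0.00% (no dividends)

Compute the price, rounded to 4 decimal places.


Answer: Price = 8.5134

Derivation:
d1 = (ln(S/K) + (r - q + 0.5*sigma^2) * T) / (sigma * sqrt(T)) = 0.33209065
d2 = d1 - sigma * sqrt(T) = 0.16709065
exp(-rT) = 0.98757780; exp(-qT) = 1.00000000
C = S_0 * exp(-qT) * N(d1) - K * exp(-rT) * N(d2)
N(d1) = 0.63008960; N(d2) = 0.56635064
C = 98.3200 * 1.00000000 * 0.63008960 - 95.5400 * 0.98757780 * 0.56635064 = 8.5134


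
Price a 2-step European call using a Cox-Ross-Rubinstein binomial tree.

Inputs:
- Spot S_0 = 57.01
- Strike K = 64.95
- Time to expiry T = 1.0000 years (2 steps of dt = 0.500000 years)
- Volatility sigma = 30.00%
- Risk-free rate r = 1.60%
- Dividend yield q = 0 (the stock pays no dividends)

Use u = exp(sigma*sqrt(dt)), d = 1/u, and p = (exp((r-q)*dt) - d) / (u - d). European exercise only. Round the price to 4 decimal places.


dt = T/N = 0.500000
u = exp(sigma*sqrt(dt)) = 1.236311; d = 1/u = 0.808858
p = (exp((r-q)*dt) - d) / (u - d) = 0.465956
Discount per step: exp(-r*dt) = 0.992032
Stock lattice S(k, i) with i counting down-moves:
  k=0: S(0,0) = 57.0100
  k=1: S(1,0) = 70.4821; S(1,1) = 46.1130
  k=2: S(2,0) = 87.1378; S(2,1) = 57.0100; S(2,2) = 37.2989
Terminal payoffs V(N, i) = max(S_T - K, 0):
  V(2,0) = 22.187799; V(2,1) = 0.000000; V(2,2) = 0.000000
Backward induction: V(k, i) = exp(-r*dt) * [p * V(k+1, i) + (1-p) * V(k+1, i+1)].
  V(1,0) = exp(-r*dt) * [p*22.187799 + (1-p)*0.000000] = 10.256149
  V(1,1) = exp(-r*dt) * [p*0.000000 + (1-p)*0.000000] = 0.000000
  V(0,0) = exp(-r*dt) * [p*10.256149 + (1-p)*0.000000] = 4.740831

Answer: Price = V(0,0) = 4.7408


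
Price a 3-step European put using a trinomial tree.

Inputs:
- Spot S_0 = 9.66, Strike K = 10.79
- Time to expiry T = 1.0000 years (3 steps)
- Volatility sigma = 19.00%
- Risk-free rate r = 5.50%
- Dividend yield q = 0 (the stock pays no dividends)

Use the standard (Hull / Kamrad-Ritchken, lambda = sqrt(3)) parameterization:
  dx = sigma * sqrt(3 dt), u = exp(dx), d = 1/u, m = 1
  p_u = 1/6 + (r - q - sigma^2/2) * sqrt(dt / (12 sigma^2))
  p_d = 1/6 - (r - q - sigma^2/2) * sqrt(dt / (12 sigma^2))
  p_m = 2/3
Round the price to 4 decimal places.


Answer: Price = V(0,0) = 1.0894

Derivation:
dt = T/N = 0.333333; dx = sigma*sqrt(3*dt) = 0.190000
u = exp(dx) = 1.209250; d = 1/u = 0.826959
p_u = 0.199079, p_m = 0.666667, p_d = 0.134254
Discount per step: exp(-r*dt) = 0.981834
Stock lattice S(k, j) with j the centered position index:
  k=0: S(0,+0) = 9.6600
  k=1: S(1,-1) = 7.9884; S(1,+0) = 9.6600; S(1,+1) = 11.6814
  k=2: S(2,-2) = 6.6061; S(2,-1) = 7.9884; S(2,+0) = 9.6600; S(2,+1) = 11.6814; S(2,+2) = 14.1257
  k=3: S(3,-3) = 5.4630; S(3,-2) = 6.6061; S(3,-1) = 7.9884; S(3,+0) = 9.6600; S(3,+1) = 11.6814; S(3,+2) = 14.1257; S(3,+3) = 17.0815
Terminal payoffs V(N, j) = max(K - S_T, 0):
  V(3,-3) = 5.327024; V(3,-2) = 4.183899; V(3,-1) = 2.801575; V(3,+0) = 1.130000; V(3,+1) = 0.000000; V(3,+2) = 0.000000; V(3,+3) = 0.000000
Backward induction: V(k, j) = exp(-r*dt) * [p_u * V(k+1, j+1) + p_m * V(k+1, j) + p_d * V(k+1, j-1)]
  V(2,-2) = exp(-r*dt) * [p_u*2.801575 + p_m*4.183899 + p_d*5.327024] = 3.988382
  V(2,-1) = exp(-r*dt) * [p_u*1.130000 + p_m*2.801575 + p_d*4.183899] = 2.606162
  V(2,+0) = exp(-r*dt) * [p_u*0.000000 + p_m*1.130000 + p_d*2.801575] = 1.108939
  V(2,+1) = exp(-r*dt) * [p_u*0.000000 + p_m*0.000000 + p_d*1.130000] = 0.148951
  V(2,+2) = exp(-r*dt) * [p_u*0.000000 + p_m*0.000000 + p_d*0.000000] = 0.000000
  V(1,-1) = exp(-r*dt) * [p_u*1.108939 + p_m*2.606162 + p_d*3.988382] = 2.448365
  V(1,+0) = exp(-r*dt) * [p_u*0.148951 + p_m*1.108939 + p_d*2.606162] = 1.098509
  V(1,+1) = exp(-r*dt) * [p_u*0.000000 + p_m*0.148951 + p_d*1.108939] = 0.243672
  V(0,+0) = exp(-r*dt) * [p_u*0.243672 + p_m*1.098509 + p_d*2.448365] = 1.089397


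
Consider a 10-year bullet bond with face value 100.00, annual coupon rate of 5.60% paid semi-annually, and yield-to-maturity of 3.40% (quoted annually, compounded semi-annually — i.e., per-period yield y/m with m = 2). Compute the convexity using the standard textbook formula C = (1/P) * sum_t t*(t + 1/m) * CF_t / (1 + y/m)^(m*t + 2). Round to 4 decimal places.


Coupon per period c = face * coupon_rate / m = 2.800000
Periods per year m = 2; per-period yield y/m = 0.017000
Number of cashflows N = 20
Cashflows (t years, CF_t, discount factor 1/(1+y/m)^(m*t), PV):
  t = 0.5000: CF_t = 2.800000, DF = 0.983284, PV = 2.753196
  t = 1.0000: CF_t = 2.800000, DF = 0.966848, PV = 2.707174
  t = 1.5000: CF_t = 2.800000, DF = 0.950686, PV = 2.661921
  t = 2.0000: CF_t = 2.800000, DF = 0.934795, PV = 2.617425
  t = 2.5000: CF_t = 2.800000, DF = 0.919169, PV = 2.573672
  t = 3.0000: CF_t = 2.800000, DF = 0.903804, PV = 2.530651
  t = 3.5000: CF_t = 2.800000, DF = 0.888696, PV = 2.488349
  t = 4.0000: CF_t = 2.800000, DF = 0.873841, PV = 2.446755
  t = 4.5000: CF_t = 2.800000, DF = 0.859234, PV = 2.405855
  t = 5.0000: CF_t = 2.800000, DF = 0.844871, PV = 2.365639
  t = 5.5000: CF_t = 2.800000, DF = 0.830748, PV = 2.326096
  t = 6.0000: CF_t = 2.800000, DF = 0.816862, PV = 2.287213
  t = 6.5000: CF_t = 2.800000, DF = 0.803207, PV = 2.248980
  t = 7.0000: CF_t = 2.800000, DF = 0.789781, PV = 2.211387
  t = 7.5000: CF_t = 2.800000, DF = 0.776579, PV = 2.174422
  t = 8.0000: CF_t = 2.800000, DF = 0.763598, PV = 2.138074
  t = 8.5000: CF_t = 2.800000, DF = 0.750834, PV = 2.102335
  t = 9.0000: CF_t = 2.800000, DF = 0.738283, PV = 2.067192
  t = 9.5000: CF_t = 2.800000, DF = 0.725942, PV = 2.032637
  t = 10.0000: CF_t = 102.800000, DF = 0.713807, PV = 73.379383
Price P = sum_t PV_t = 118.518356
Convexity numerator sum_t t*(t + 1/m) * CF_t / (1+y/m)^(m*t + 2):
  t = 0.5000: term = 1.330961
  t = 1.0000: term = 3.926137
  t = 1.5000: term = 7.721017
  t = 2.0000: term = 12.653257
  t = 2.5000: term = 18.662620
  t = 3.0000: term = 25.690923
  t = 3.5000: term = 33.681970
  t = 4.0000: term = 42.581505
  t = 4.5000: term = 52.337150
  t = 5.0000: term = 62.898355
  t = 5.5000: term = 74.216349
  t = 6.0000: term = 86.244081
  t = 6.5000: term = 98.936179
  t = 7.0000: term = 112.248899
  t = 7.5000: term = 126.140074
  t = 8.0000: term = 140.569076
  t = 8.5000: term = 155.496766
  t = 9.0000: term = 170.885450
  t = 9.5000: term = 186.698842
  t = 10.0000: term = 7449.402656
Convexity = (1/P) * sum = 8862.322268 / 118.518356 = 74.775947

Answer: Convexity = 74.7759


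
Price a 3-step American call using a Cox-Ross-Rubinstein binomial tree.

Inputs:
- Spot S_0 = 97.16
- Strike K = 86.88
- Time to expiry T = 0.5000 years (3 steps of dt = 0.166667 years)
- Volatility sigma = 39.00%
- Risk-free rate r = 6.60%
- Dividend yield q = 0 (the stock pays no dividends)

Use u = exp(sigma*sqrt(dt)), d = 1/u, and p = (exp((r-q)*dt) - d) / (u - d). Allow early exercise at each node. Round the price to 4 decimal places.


Answer: Price = V(0,0) = 17.8933

Derivation:
dt = T/N = 0.166667
u = exp(sigma*sqrt(dt)) = 1.172592; d = 1/u = 0.852811
p = (exp((r-q)*dt) - d) / (u - d) = 0.494868
Discount per step: exp(-r*dt) = 0.989060
Stock lattice S(k, i) with i counting down-moves:
  k=0: S(0,0) = 97.1600
  k=1: S(1,0) = 113.9291; S(1,1) = 82.8592
  k=2: S(2,0) = 133.5923; S(2,1) = 97.1600; S(2,2) = 70.6632
  k=3: S(3,0) = 156.6493; S(3,1) = 113.9291; S(3,2) = 82.8592; S(3,3) = 60.2624
Terminal payoffs V(N, i) = max(S_T - K, 0):
  V(3,0) = 69.769309; V(3,1) = 27.049056; V(3,2) = 0.000000; V(3,3) = 0.000000
Backward induction: V(k, i) = exp(-r*dt) * [p * V(k+1, i) + (1-p) * V(k+1, i+1)]; then take max(V_cont, immediate exercise) for American.
  V(2,0) = exp(-r*dt) * [p*69.769309 + (1-p)*27.049056] = 47.662762; exercise = 46.712320; V(2,0) = max -> 47.662762
  V(2,1) = exp(-r*dt) * [p*27.049056 + (1-p)*0.000000] = 13.239279; exercise = 10.280000; V(2,1) = max -> 13.239279
  V(2,2) = exp(-r*dt) * [p*0.000000 + (1-p)*0.000000] = 0.000000; exercise = 0.000000; V(2,2) = max -> 0.000000
  V(1,0) = exp(-r*dt) * [p*47.662762 + (1-p)*13.239279] = 29.943171; exercise = 27.049056; V(1,0) = max -> 29.943171
  V(1,1) = exp(-r*dt) * [p*13.239279 + (1-p)*0.000000] = 6.480024; exercise = 0.000000; V(1,1) = max -> 6.480024
  V(0,0) = exp(-r*dt) * [p*29.943171 + (1-p)*6.480024] = 17.893275; exercise = 10.280000; V(0,0) = max -> 17.893275


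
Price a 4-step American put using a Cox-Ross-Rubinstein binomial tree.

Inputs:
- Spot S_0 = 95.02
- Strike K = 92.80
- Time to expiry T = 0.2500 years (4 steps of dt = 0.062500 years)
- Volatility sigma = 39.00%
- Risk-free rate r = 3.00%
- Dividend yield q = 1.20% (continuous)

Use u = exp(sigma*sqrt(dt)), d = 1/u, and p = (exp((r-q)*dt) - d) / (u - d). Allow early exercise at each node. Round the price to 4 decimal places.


dt = T/N = 0.062500
u = exp(sigma*sqrt(dt)) = 1.102411; d = 1/u = 0.907102
p = (exp((r-q)*dt) - d) / (u - d) = 0.481408
Discount per step: exp(-r*dt) = 0.998127
Stock lattice S(k, i) with i counting down-moves:
  k=0: S(0,0) = 95.0200
  k=1: S(1,0) = 104.7511; S(1,1) = 86.1929
  k=2: S(2,0) = 115.4788; S(2,1) = 95.0200; S(2,2) = 78.1857
  k=3: S(3,0) = 127.3052; S(3,1) = 104.7511; S(3,2) = 86.1929; S(3,3) = 70.9225
  k=4: S(4,0) = 140.3427; S(4,1) = 115.4788; S(4,2) = 95.0200; S(4,3) = 78.1857; S(4,4) = 64.3339
Terminal payoffs V(N, i) = max(K - S_T, 0):
  V(4,0) = 0.000000; V(4,1) = 0.000000; V(4,2) = 0.000000; V(4,3) = 14.614251; V(4,4) = 28.466056
Backward induction: V(k, i) = exp(-r*dt) * [p * V(k+1, i) + (1-p) * V(k+1, i+1)]; then take max(V_cont, immediate exercise) for American.
  V(3,0) = exp(-r*dt) * [p*0.000000 + (1-p)*0.000000] = 0.000000; exercise = 0.000000; V(3,0) = max -> 0.000000
  V(3,1) = exp(-r*dt) * [p*0.000000 + (1-p)*0.000000] = 0.000000; exercise = 0.000000; V(3,1) = max -> 0.000000
  V(3,2) = exp(-r*dt) * [p*0.000000 + (1-p)*14.614251] = 7.564642; exercise = 6.607136; V(3,2) = max -> 7.564642
  V(3,3) = exp(-r*dt) * [p*14.614251 + (1-p)*28.466056] = 21.756859; exercise = 21.877524; V(3,3) = max -> 21.877524
  V(2,0) = exp(-r*dt) * [p*0.000000 + (1-p)*0.000000] = 0.000000; exercise = 0.000000; V(2,0) = max -> 0.000000
  V(2,1) = exp(-r*dt) * [p*0.000000 + (1-p)*7.564642] = 3.915617; exercise = 0.000000; V(2,1) = max -> 3.915617
  V(2,2) = exp(-r*dt) * [p*7.564642 + (1-p)*21.877524] = 14.959119; exercise = 14.614251; V(2,2) = max -> 14.959119
  V(1,0) = exp(-r*dt) * [p*0.000000 + (1-p)*3.915617] = 2.026805; exercise = 0.000000; V(1,0) = max -> 2.026805
  V(1,1) = exp(-r*dt) * [p*3.915617 + (1-p)*14.959119] = 9.624629; exercise = 6.607136; V(1,1) = max -> 9.624629
  V(0,0) = exp(-r*dt) * [p*2.026805 + (1-p)*9.624629] = 5.955801; exercise = 0.000000; V(0,0) = max -> 5.955801

Answer: Price = V(0,0) = 5.9558


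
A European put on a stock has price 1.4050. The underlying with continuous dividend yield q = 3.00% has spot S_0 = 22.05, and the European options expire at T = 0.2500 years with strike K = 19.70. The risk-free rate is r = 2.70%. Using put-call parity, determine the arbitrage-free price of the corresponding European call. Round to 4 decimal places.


Put-call parity: C - P = S_0 * exp(-qT) - K * exp(-rT).
S_0 * exp(-qT) = 22.0500 * 0.99252805 = 21.88524361
K * exp(-rT) = 19.7000 * 0.99327273 = 19.56747278
C = P + S*exp(-qT) - K*exp(-rT)
C = 1.4050 + 21.88524361 - 19.56747278 = 3.7228

Answer: Call price = 3.7228


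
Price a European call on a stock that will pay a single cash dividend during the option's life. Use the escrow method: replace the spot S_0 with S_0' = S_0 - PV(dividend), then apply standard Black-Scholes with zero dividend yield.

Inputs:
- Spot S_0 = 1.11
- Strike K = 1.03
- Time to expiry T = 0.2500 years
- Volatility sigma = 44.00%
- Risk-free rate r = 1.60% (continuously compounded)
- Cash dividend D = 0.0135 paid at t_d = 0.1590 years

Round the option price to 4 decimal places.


PV(D) = D * exp(-r * t_d) = 0.0135 * 0.99745923 = 0.01346570
S_0' = S_0 - PV(D) = 1.1100 - 0.01346570 = 1.09653430
d1 = (ln(S_0'/K) + (r + sigma^2/2)*T) / (sigma*sqrt(T)) = 0.41270804
d2 = d1 - sigma*sqrt(T) = 0.19270804
exp(-rT) = 0.99600799
N(d1) = 0.66008973; N(d2) = 0.57640619
C = S_0' * N(d1) - K * exp(-rT) * N(d2) = 1.09653430 * 0.66008973 - 1.0300 * 0.99600799 * 0.57640619 = 0.1325

Answer: Price = 0.1325


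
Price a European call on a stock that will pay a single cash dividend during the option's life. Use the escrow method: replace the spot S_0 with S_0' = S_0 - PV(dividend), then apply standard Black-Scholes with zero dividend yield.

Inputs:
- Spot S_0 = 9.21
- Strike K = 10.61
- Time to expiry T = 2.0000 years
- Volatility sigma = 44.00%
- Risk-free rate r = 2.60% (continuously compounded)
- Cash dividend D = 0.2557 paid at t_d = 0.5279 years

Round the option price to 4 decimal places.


PV(D) = D * exp(-r * t_d) = 0.2557 * 0.98636836 = 0.25221439
S_0' = S_0 - PV(D) = 9.2100 - 0.25221439 = 8.95778561
d1 = (ln(S_0'/K) + (r + sigma^2/2)*T) / (sigma*sqrt(T)) = 0.12266069
d2 = d1 - sigma*sqrt(T) = -0.49959328
exp(-rT) = 0.94932887
N(d1) = 0.54881210; N(d2) = 0.30868075
C = S_0' * N(d1) - K * exp(-rT) * N(d2) = 8.95778561 * 0.54881210 - 10.6100 * 0.94932887 * 0.30868075 = 1.8070

Answer: Price = 1.8070


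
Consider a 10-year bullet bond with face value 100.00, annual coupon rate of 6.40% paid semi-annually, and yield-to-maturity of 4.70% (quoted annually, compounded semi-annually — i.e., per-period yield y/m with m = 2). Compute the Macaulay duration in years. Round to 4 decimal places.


Coupon per period c = face * coupon_rate / m = 3.200000
Periods per year m = 2; per-period yield y/m = 0.023500
Number of cashflows N = 20
Cashflows (t years, CF_t, discount factor 1/(1+y/m)^(m*t), PV):
  t = 0.5000: CF_t = 3.200000, DF = 0.977040, PV = 3.126527
  t = 1.0000: CF_t = 3.200000, DF = 0.954606, PV = 3.054740
  t = 1.5000: CF_t = 3.200000, DF = 0.932688, PV = 2.984602
  t = 2.0000: CF_t = 3.200000, DF = 0.911273, PV = 2.916074
  t = 2.5000: CF_t = 3.200000, DF = 0.890350, PV = 2.849120
  t = 3.0000: CF_t = 3.200000, DF = 0.869907, PV = 2.783703
  t = 3.5000: CF_t = 3.200000, DF = 0.849934, PV = 2.719788
  t = 4.0000: CF_t = 3.200000, DF = 0.830419, PV = 2.657340
  t = 4.5000: CF_t = 3.200000, DF = 0.811352, PV = 2.596327
  t = 5.0000: CF_t = 3.200000, DF = 0.792723, PV = 2.536714
  t = 5.5000: CF_t = 3.200000, DF = 0.774522, PV = 2.478470
  t = 6.0000: CF_t = 3.200000, DF = 0.756739, PV = 2.421563
  t = 6.5000: CF_t = 3.200000, DF = 0.739363, PV = 2.365963
  t = 7.0000: CF_t = 3.200000, DF = 0.722387, PV = 2.311640
  t = 7.5000: CF_t = 3.200000, DF = 0.705801, PV = 2.258563
  t = 8.0000: CF_t = 3.200000, DF = 0.689596, PV = 2.206706
  t = 8.5000: CF_t = 3.200000, DF = 0.673762, PV = 2.156039
  t = 9.0000: CF_t = 3.200000, DF = 0.658292, PV = 2.106535
  t = 9.5000: CF_t = 3.200000, DF = 0.643178, PV = 2.058168
  t = 10.0000: CF_t = 103.200000, DF = 0.628410, PV = 64.851908
Price P = sum_t PV_t = 113.440491
Macaulay numerator sum_t t * PV_t:
  t * PV_t at t = 0.5000: 1.563263
  t * PV_t at t = 1.0000: 3.054740
  t * PV_t at t = 1.5000: 4.476903
  t * PV_t at t = 2.0000: 5.832149
  t * PV_t at t = 2.5000: 7.122800
  t * PV_t at t = 3.0000: 8.351109
  t * PV_t at t = 3.5000: 9.519258
  t * PV_t at t = 4.0000: 10.629362
  t * PV_t at t = 4.5000: 11.683471
  t * PV_t at t = 5.0000: 12.683570
  t * PV_t at t = 5.5000: 13.631585
  t * PV_t at t = 6.0000: 14.529379
  t * PV_t at t = 6.5000: 15.378760
  t * PV_t at t = 7.0000: 16.181477
  t * PV_t at t = 7.5000: 16.939225
  t * PV_t at t = 8.0000: 17.653646
  t * PV_t at t = 8.5000: 18.326330
  t * PV_t at t = 9.0000: 18.958817
  t * PV_t at t = 9.5000: 19.552599
  t * PV_t at t = 10.0000: 648.519079
Macaulay duration D = (sum_t t * PV_t) / P = 874.587523 / 113.440491 = 7.709659

Answer: Macaulay duration = 7.7097 years


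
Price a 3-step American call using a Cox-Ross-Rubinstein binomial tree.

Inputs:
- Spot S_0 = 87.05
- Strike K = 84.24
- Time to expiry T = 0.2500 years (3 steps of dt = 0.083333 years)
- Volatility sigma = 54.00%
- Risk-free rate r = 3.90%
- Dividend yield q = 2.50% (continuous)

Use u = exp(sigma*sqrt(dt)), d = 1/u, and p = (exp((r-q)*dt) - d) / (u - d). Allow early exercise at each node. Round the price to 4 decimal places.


Answer: Price = V(0,0) = 11.4520

Derivation:
dt = T/N = 0.083333
u = exp(sigma*sqrt(dt)) = 1.168691; d = 1/u = 0.855658
p = (exp((r-q)*dt) - d) / (u - d) = 0.464837
Discount per step: exp(-r*dt) = 0.996755
Stock lattice S(k, i) with i counting down-moves:
  k=0: S(0,0) = 87.0500
  k=1: S(1,0) = 101.7346; S(1,1) = 74.4850
  k=2: S(2,0) = 118.8963; S(2,1) = 87.0500; S(2,2) = 63.7337
  k=3: S(3,0) = 138.9531; S(3,1) = 101.7346; S(3,2) = 74.4850; S(3,3) = 54.5343
Terminal payoffs V(N, i) = max(S_T - K, 0):
  V(3,0) = 54.713089; V(3,1) = 17.494577; V(3,2) = 0.000000; V(3,3) = 0.000000
Backward induction: V(k, i) = exp(-r*dt) * [p * V(k+1, i) + (1-p) * V(k+1, i+1)]; then take max(V_cont, immediate exercise) for American.
  V(2,0) = exp(-r*dt) * [p*54.713089 + (1-p)*17.494577] = 34.682208; exercise = 34.656315; V(2,0) = max -> 34.682208
  V(2,1) = exp(-r*dt) * [p*17.494577 + (1-p)*0.000000] = 8.105736; exercise = 2.810000; V(2,1) = max -> 8.105736
  V(2,2) = exp(-r*dt) * [p*0.000000 + (1-p)*0.000000] = 0.000000; exercise = 0.000000; V(2,2) = max -> 0.000000
  V(1,0) = exp(-r*dt) * [p*34.682208 + (1-p)*8.105736] = 20.393071; exercise = 17.494577; V(1,0) = max -> 20.393071
  V(1,1) = exp(-r*dt) * [p*8.105736 + (1-p)*0.000000] = 3.755618; exercise = 0.000000; V(1,1) = max -> 3.755618
  V(0,0) = exp(-r*dt) * [p*20.393071 + (1-p)*3.755618] = 11.452037; exercise = 2.810000; V(0,0) = max -> 11.452037


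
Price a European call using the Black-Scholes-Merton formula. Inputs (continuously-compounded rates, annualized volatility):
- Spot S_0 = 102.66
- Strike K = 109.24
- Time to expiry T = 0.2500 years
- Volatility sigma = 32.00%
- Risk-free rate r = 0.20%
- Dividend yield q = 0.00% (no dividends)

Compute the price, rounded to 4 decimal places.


d1 = (ln(S/K) + (r - q + 0.5*sigma^2) * T) / (sigma * sqrt(T)) = -0.30515462
d2 = d1 - sigma * sqrt(T) = -0.46515462
exp(-rT) = 0.99950012; exp(-qT) = 1.00000000
C = S_0 * exp(-qT) * N(d1) - K * exp(-rT) * N(d2)
N(d1) = 0.38012420; N(d2) = 0.32091037
C = 102.6600 * 1.00000000 * 0.38012420 - 109.2400 * 0.99950012 * 0.32091037 = 3.9848

Answer: Price = 3.9848


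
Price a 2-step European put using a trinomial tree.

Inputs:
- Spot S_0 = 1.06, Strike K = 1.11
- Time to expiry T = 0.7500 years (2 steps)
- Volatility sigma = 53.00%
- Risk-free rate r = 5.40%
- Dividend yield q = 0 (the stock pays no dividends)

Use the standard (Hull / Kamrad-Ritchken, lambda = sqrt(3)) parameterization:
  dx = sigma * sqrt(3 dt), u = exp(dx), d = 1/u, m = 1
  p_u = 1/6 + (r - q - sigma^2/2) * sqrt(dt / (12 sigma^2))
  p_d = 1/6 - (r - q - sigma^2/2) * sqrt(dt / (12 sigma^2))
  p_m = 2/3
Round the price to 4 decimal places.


Answer: Price = V(0,0) = 0.1786

Derivation:
dt = T/N = 0.375000; dx = sigma*sqrt(3*dt) = 0.562150
u = exp(dx) = 1.754440; d = 1/u = 0.569982
p_u = 0.137832, p_m = 0.666667, p_d = 0.195501
Discount per step: exp(-r*dt) = 0.979954
Stock lattice S(k, j) with j the centered position index:
  k=0: S(0,+0) = 1.0600
  k=1: S(1,-1) = 0.6042; S(1,+0) = 1.0600; S(1,+1) = 1.8597
  k=2: S(2,-2) = 0.3444; S(2,-1) = 0.6042; S(2,+0) = 1.0600; S(2,+1) = 1.8597; S(2,+2) = 3.2627
Terminal payoffs V(N, j) = max(K - S_T, 0):
  V(2,-2) = 0.765627; V(2,-1) = 0.505819; V(2,+0) = 0.050000; V(2,+1) = 0.000000; V(2,+2) = 0.000000
Backward induction: V(k, j) = exp(-r*dt) * [p_u * V(k+1, j+1) + p_m * V(k+1, j) + p_d * V(k+1, j-1)]
  V(1,-1) = exp(-r*dt) * [p_u*0.050000 + p_m*0.505819 + p_d*0.765627] = 0.483887
  V(1,+0) = exp(-r*dt) * [p_u*0.000000 + p_m*0.050000 + p_d*0.505819] = 0.129571
  V(1,+1) = exp(-r*dt) * [p_u*0.000000 + p_m*0.000000 + p_d*0.050000] = 0.009579
  V(0,+0) = exp(-r*dt) * [p_u*0.009579 + p_m*0.129571 + p_d*0.483887] = 0.178647


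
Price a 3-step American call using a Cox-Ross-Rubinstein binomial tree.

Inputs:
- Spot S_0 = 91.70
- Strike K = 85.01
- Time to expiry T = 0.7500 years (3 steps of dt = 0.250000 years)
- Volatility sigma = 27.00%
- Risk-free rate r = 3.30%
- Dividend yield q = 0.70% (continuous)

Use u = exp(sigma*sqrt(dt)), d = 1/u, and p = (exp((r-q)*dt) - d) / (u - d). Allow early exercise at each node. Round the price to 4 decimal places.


dt = T/N = 0.250000
u = exp(sigma*sqrt(dt)) = 1.144537; d = 1/u = 0.873716
p = (exp((r-q)*dt) - d) / (u - d) = 0.490380
Discount per step: exp(-r*dt) = 0.991784
Stock lattice S(k, i) with i counting down-moves:
  k=0: S(0,0) = 91.7000
  k=1: S(1,0) = 104.9540; S(1,1) = 80.1197
  k=2: S(2,0) = 120.1237; S(2,1) = 91.7000; S(2,2) = 70.0019
  k=3: S(3,0) = 137.4860; S(3,1) = 104.9540; S(3,2) = 80.1197; S(3,3) = 61.1618
Terminal payoffs V(N, i) = max(S_T - K, 0):
  V(3,0) = 52.476039; V(3,1) = 19.944023; V(3,2) = 0.000000; V(3,3) = 0.000000
Backward induction: V(k, i) = exp(-r*dt) * [p * V(k+1, i) + (1-p) * V(k+1, i+1)]; then take max(V_cont, immediate exercise) for American.
  V(2,0) = exp(-r*dt) * [p*52.476039 + (1-p)*19.944023] = 35.602155; exercise = 35.113740; V(2,0) = max -> 35.602155
  V(2,1) = exp(-r*dt) * [p*19.944023 + (1-p)*0.000000] = 9.699804; exercise = 6.690000; V(2,1) = max -> 9.699804
  V(2,2) = exp(-r*dt) * [p*0.000000 + (1-p)*0.000000] = 0.000000; exercise = 0.000000; V(2,2) = max -> 0.000000
  V(1,0) = exp(-r*dt) * [p*35.602155 + (1-p)*9.699804] = 22.217756; exercise = 19.944023; V(1,0) = max -> 22.217756
  V(1,1) = exp(-r*dt) * [p*9.699804 + (1-p)*0.000000] = 4.717514; exercise = 0.000000; V(1,1) = max -> 4.717514
  V(0,0) = exp(-r*dt) * [p*22.217756 + (1-p)*4.717514] = 13.190022; exercise = 6.690000; V(0,0) = max -> 13.190022

Answer: Price = V(0,0) = 13.1900


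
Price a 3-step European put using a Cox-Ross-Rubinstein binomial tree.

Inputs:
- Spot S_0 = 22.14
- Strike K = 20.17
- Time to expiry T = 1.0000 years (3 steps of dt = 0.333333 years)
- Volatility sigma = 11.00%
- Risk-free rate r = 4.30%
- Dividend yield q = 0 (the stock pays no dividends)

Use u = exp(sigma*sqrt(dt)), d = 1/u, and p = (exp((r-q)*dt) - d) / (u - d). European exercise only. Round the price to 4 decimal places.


dt = T/N = 0.333333
u = exp(sigma*sqrt(dt)) = 1.065569; d = 1/u = 0.938466
p = (exp((r-q)*dt) - d) / (u - d) = 0.597710
Discount per step: exp(-r*dt) = 0.985769
Stock lattice S(k, i) with i counting down-moves:
  k=0: S(0,0) = 22.1400
  k=1: S(1,0) = 23.5917; S(1,1) = 20.7776
  k=2: S(2,0) = 25.1386; S(2,1) = 22.1400; S(2,2) = 19.4991
  k=3: S(3,0) = 26.7869; S(3,1) = 23.5917; S(3,2) = 20.7776; S(3,3) = 18.2993
Terminal payoffs V(N, i) = max(K - S_T, 0):
  V(3,0) = 0.000000; V(3,1) = 0.000000; V(3,2) = 0.000000; V(3,3) = 1.870745
Backward induction: V(k, i) = exp(-r*dt) * [p * V(k+1, i) + (1-p) * V(k+1, i+1)].
  V(2,0) = exp(-r*dt) * [p*0.000000 + (1-p)*0.000000] = 0.000000
  V(2,1) = exp(-r*dt) * [p*0.000000 + (1-p)*0.000000] = 0.000000
  V(2,2) = exp(-r*dt) * [p*0.000000 + (1-p)*1.870745] = 0.741872
  V(1,0) = exp(-r*dt) * [p*0.000000 + (1-p)*0.000000] = 0.000000
  V(1,1) = exp(-r*dt) * [p*0.000000 + (1-p)*0.741872] = 0.294200
  V(0,0) = exp(-r*dt) * [p*0.000000 + (1-p)*0.294200] = 0.116669

Answer: Price = V(0,0) = 0.1167


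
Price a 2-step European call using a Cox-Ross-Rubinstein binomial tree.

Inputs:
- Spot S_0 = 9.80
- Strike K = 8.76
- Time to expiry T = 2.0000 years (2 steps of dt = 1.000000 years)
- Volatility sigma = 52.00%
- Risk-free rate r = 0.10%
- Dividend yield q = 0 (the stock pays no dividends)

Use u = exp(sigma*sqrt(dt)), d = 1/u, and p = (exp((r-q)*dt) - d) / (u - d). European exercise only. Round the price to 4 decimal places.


Answer: Price = V(0,0) = 3.1303

Derivation:
dt = T/N = 1.000000
u = exp(sigma*sqrt(dt)) = 1.682028; d = 1/u = 0.594521
p = (exp((r-q)*dt) - d) / (u - d) = 0.373772
Discount per step: exp(-r*dt) = 0.999000
Stock lattice S(k, i) with i counting down-moves:
  k=0: S(0,0) = 9.8000
  k=1: S(1,0) = 16.4839; S(1,1) = 5.8263
  k=2: S(2,0) = 27.7263; S(2,1) = 9.8000; S(2,2) = 3.4639
Terminal payoffs V(N, i) = max(S_T - K, 0):
  V(2,0) = 18.966327; V(2,1) = 1.040000; V(2,2) = 0.000000
Backward induction: V(k, i) = exp(-r*dt) * [p * V(k+1, i) + (1-p) * V(k+1, i+1)].
  V(1,0) = exp(-r*dt) * [p*18.966327 + (1-p)*1.040000] = 7.732627
  V(1,1) = exp(-r*dt) * [p*1.040000 + (1-p)*0.000000] = 0.388335
  V(0,0) = exp(-r*dt) * [p*7.732627 + (1-p)*0.388335] = 3.130295


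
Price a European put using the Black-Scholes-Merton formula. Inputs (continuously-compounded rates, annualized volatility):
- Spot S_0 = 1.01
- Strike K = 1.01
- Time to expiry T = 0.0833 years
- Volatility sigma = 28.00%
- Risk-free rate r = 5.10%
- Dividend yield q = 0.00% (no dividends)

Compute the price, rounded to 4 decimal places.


d1 = (ln(S/K) + (r - q + 0.5*sigma^2) * T) / (sigma * sqrt(T)) = 0.09297603
d2 = d1 - sigma * sqrt(T) = 0.01216316
exp(-rT) = 0.99576071; exp(-qT) = 1.00000000
P = K * exp(-rT) * N(-d2) - S_0 * exp(-qT) * N(-d1)
N(-d1) = 0.46296130; N(-d2) = 0.49514772
P = 1.0100 * 0.99576071 * 0.49514772 - 1.0100 * 1.00000000 * 0.46296130 = 0.0304

Answer: Price = 0.0304


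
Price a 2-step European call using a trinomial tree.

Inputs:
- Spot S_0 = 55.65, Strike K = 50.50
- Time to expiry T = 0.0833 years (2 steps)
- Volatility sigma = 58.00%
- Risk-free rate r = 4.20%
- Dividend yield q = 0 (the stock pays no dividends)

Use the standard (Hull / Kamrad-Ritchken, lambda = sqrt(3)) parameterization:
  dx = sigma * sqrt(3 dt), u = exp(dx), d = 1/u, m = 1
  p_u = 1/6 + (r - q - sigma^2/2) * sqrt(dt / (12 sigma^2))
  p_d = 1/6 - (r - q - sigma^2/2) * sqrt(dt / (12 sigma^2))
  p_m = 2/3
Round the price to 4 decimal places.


dt = T/N = 0.041650; dx = sigma*sqrt(3*dt) = 0.205020
u = exp(dx) = 1.227550; d = 1/u = 0.814631
p_u = 0.153848, p_m = 0.666667, p_d = 0.179485
Discount per step: exp(-r*dt) = 0.998252
Stock lattice S(k, j) with j the centered position index:
  k=0: S(0,+0) = 55.6500
  k=1: S(1,-1) = 45.3342; S(1,+0) = 55.6500; S(1,+1) = 68.3131
  k=2: S(2,-2) = 36.9307; S(2,-1) = 45.3342; S(2,+0) = 55.6500; S(2,+1) = 68.3131; S(2,+2) = 83.8578
Terminal payoffs V(N, j) = max(S_T - K, 0):
  V(2,-2) = 0.000000; V(2,-1) = 0.000000; V(2,+0) = 5.150000; V(2,+1) = 17.813133; V(2,+2) = 33.357756
Backward induction: V(k, j) = exp(-r*dt) * [p_u * V(k+1, j+1) + p_m * V(k+1, j) + p_d * V(k+1, j-1)]
  V(1,-1) = exp(-r*dt) * [p_u*5.150000 + p_m*0.000000 + p_d*0.000000] = 0.790932
  V(1,+0) = exp(-r*dt) * [p_u*17.813133 + p_m*5.150000 + p_d*0.000000] = 6.163055
  V(1,+1) = exp(-r*dt) * [p_u*33.357756 + p_m*17.813133 + p_d*5.150000] = 17.900450
  V(0,+0) = exp(-r*dt) * [p_u*17.900450 + p_m*6.163055 + p_d*0.790932] = 6.992367

Answer: Price = V(0,0) = 6.9924


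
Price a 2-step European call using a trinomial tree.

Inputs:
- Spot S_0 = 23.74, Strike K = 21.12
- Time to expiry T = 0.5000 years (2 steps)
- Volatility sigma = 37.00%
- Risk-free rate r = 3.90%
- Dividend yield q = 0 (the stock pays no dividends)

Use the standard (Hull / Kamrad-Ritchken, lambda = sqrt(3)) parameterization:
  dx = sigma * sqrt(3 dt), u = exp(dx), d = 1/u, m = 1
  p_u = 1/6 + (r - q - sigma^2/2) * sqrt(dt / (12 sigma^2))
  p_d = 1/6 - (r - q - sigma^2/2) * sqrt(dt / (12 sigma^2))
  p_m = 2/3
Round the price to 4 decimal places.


dt = T/N = 0.250000; dx = sigma*sqrt(3*dt) = 0.320429
u = exp(dx) = 1.377719; d = 1/u = 0.725837
p_u = 0.155178, p_m = 0.666667, p_d = 0.178155
Discount per step: exp(-r*dt) = 0.990297
Stock lattice S(k, j) with j the centered position index:
  k=0: S(0,+0) = 23.7400
  k=1: S(1,-1) = 17.2314; S(1,+0) = 23.7400; S(1,+1) = 32.7071
  k=2: S(2,-2) = 12.5072; S(2,-1) = 17.2314; S(2,+0) = 23.7400; S(2,+1) = 32.7071; S(2,+2) = 45.0611
Terminal payoffs V(N, j) = max(S_T - K, 0):
  V(2,-2) = 0.000000; V(2,-1) = 0.000000; V(2,+0) = 2.620000; V(2,+1) = 11.587055; V(2,+2) = 23.941138
Backward induction: V(k, j) = exp(-r*dt) * [p_u * V(k+1, j+1) + p_m * V(k+1, j) + p_d * V(k+1, j-1)]
  V(1,-1) = exp(-r*dt) * [p_u*2.620000 + p_m*0.000000 + p_d*0.000000] = 0.402622
  V(1,+0) = exp(-r*dt) * [p_u*11.587055 + p_m*2.620000 + p_d*0.000000] = 3.510332
  V(1,+1) = exp(-r*dt) * [p_u*23.941138 + p_m*11.587055 + p_d*2.620000] = 11.791086
  V(0,+0) = exp(-r*dt) * [p_u*11.791086 + p_m*3.510332 + p_d*0.402622] = 4.200514

Answer: Price = V(0,0) = 4.2005


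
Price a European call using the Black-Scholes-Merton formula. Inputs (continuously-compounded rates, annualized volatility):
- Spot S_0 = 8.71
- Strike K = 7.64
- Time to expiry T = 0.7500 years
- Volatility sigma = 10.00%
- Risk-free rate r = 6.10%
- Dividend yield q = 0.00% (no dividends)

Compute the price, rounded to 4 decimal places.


d1 = (ln(S/K) + (r - q + 0.5*sigma^2) * T) / (sigma * sqrt(T)) = 2.08509112
d2 = d1 - sigma * sqrt(T) = 1.99848858
exp(-rT) = 0.95528075; exp(-qT) = 1.00000000
C = S_0 * exp(-qT) * N(d1) - K * exp(-rT) * N(d2)
N(d1) = 0.98146948; N(d2) = 0.97716814
C = 8.7100 * 1.00000000 * 0.98146948 - 7.6400 * 0.95528075 * 0.97716814 = 1.4169

Answer: Price = 1.4169


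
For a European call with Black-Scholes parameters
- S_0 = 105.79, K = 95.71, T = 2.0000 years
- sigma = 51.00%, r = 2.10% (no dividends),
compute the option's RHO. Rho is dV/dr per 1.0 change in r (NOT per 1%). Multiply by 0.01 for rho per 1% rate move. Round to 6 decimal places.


d1 = 0.5576898646; d2 = -0.1635590522
phi(d1) = 0.3414863656; exp(-qT) = 1.0000000000; exp(-rT) = 0.9588697806
N(d2) = 0.4350391411
Rho = K*T*exp(-rT)*N(d2) = 95.7100 * 2.0000 * 0.9588697806 * 0.4350391411 = 79.850065

Answer: Rho = 79.850065


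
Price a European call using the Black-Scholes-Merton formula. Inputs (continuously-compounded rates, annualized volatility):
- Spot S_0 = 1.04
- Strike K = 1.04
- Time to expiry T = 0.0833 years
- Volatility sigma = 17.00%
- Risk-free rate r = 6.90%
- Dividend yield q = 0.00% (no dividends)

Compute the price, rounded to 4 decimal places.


d1 = (ln(S/K) + (r - q + 0.5*sigma^2) * T) / (sigma * sqrt(T)) = 0.14167719
d2 = d1 - sigma * sqrt(T) = 0.09261223
exp(-rT) = 0.99426879; exp(-qT) = 1.00000000
C = S_0 * exp(-qT) * N(d1) - K * exp(-rT) * N(d2)
N(d1) = 0.55633250; N(d2) = 0.53689419
C = 1.0400 * 1.00000000 * 0.55633250 - 1.0400 * 0.99426879 * 0.53689419 = 0.0234

Answer: Price = 0.0234


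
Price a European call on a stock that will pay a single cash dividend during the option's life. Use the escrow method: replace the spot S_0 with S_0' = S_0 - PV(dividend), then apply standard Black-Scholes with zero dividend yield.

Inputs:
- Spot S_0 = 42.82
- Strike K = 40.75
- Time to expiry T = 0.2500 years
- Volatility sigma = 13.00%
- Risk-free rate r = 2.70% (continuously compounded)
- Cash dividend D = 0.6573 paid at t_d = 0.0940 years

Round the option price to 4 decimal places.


Answer: Price = 2.1205

Derivation:
PV(D) = D * exp(-r * t_d) = 0.6573 * 0.99746522 = 0.65563389
S_0' = S_0 - PV(D) = 42.8200 - 0.65563389 = 42.16436611
d1 = (ln(S_0'/K) + (r + sigma^2/2)*T) / (sigma*sqrt(T)) = 0.66126338
d2 = d1 - sigma*sqrt(T) = 0.59626338
exp(-rT) = 0.99327273
N(d1) = 0.74577829; N(d2) = 0.72450035
C = S_0' * N(d1) - K * exp(-rT) * N(d2) = 42.16436611 * 0.74577829 - 40.7500 * 0.99327273 * 0.72450035 = 2.1205


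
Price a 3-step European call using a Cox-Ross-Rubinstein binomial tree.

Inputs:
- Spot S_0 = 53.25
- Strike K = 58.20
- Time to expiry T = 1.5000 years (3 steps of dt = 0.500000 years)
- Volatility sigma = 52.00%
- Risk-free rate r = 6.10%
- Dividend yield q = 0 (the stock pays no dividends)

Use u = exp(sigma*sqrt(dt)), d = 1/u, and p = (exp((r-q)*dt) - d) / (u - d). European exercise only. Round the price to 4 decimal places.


Answer: Price = V(0,0) = 14.2303

Derivation:
dt = T/N = 0.500000
u = exp(sigma*sqrt(dt)) = 1.444402; d = 1/u = 0.692328
p = (exp((r-q)*dt) - d) / (u - d) = 0.450277
Discount per step: exp(-r*dt) = 0.969960
Stock lattice S(k, i) with i counting down-moves:
  k=0: S(0,0) = 53.2500
  k=1: S(1,0) = 76.9144; S(1,1) = 36.8665
  k=2: S(2,0) = 111.0954; S(2,1) = 53.2500; S(2,2) = 25.5237
  k=3: S(3,0) = 160.4664; S(3,1) = 76.9144; S(3,2) = 36.8665; S(3,3) = 17.6708
Terminal payoffs V(N, i) = max(S_T - K, 0):
  V(3,0) = 102.266369; V(3,1) = 18.714417; V(3,2) = 0.000000; V(3,3) = 0.000000
Backward induction: V(k, i) = exp(-r*dt) * [p * V(k+1, i) + (1-p) * V(k+1, i+1)].
  V(2,0) = exp(-r*dt) * [p*102.266369 + (1-p)*18.714417] = 54.643655
  V(2,1) = exp(-r*dt) * [p*18.714417 + (1-p)*0.000000] = 8.173543
  V(2,2) = exp(-r*dt) * [p*0.000000 + (1-p)*0.000000] = 0.000000
  V(1,0) = exp(-r*dt) * [p*54.643655 + (1-p)*8.173543] = 28.223888
  V(1,1) = exp(-r*dt) * [p*8.173543 + (1-p)*0.000000] = 3.569804
  V(0,0) = exp(-r*dt) * [p*28.223888 + (1-p)*3.569804] = 14.230268


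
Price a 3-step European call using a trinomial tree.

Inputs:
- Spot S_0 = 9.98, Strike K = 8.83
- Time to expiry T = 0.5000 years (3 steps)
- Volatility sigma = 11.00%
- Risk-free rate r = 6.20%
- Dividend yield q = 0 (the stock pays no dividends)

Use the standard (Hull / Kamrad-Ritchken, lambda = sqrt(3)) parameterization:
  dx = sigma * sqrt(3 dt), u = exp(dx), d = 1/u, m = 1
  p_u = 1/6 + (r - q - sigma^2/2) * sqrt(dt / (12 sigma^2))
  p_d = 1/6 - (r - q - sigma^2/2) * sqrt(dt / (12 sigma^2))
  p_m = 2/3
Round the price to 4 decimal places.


Answer: Price = V(0,0) = 1.4257

Derivation:
dt = T/N = 0.166667; dx = sigma*sqrt(3*dt) = 0.077782
u = exp(dx) = 1.080887; d = 1/u = 0.925166
p_u = 0.226610, p_m = 0.666667, p_d = 0.106723
Discount per step: exp(-r*dt) = 0.989720
Stock lattice S(k, j) with j the centered position index:
  k=0: S(0,+0) = 9.9800
  k=1: S(1,-1) = 9.2332; S(1,+0) = 9.9800; S(1,+1) = 10.7872
  k=2: S(2,-2) = 8.5422; S(2,-1) = 9.2332; S(2,+0) = 9.9800; S(2,+1) = 10.7872; S(2,+2) = 11.6598
  k=3: S(3,-3) = 7.9030; S(3,-2) = 8.5422; S(3,-1) = 9.2332; S(3,+0) = 9.9800; S(3,+1) = 10.7872; S(3,+2) = 11.6598; S(3,+3) = 12.6029
Terminal payoffs V(N, j) = max(S_T - K, 0):
  V(3,-3) = 0.000000; V(3,-2) = 0.000000; V(3,-1) = 0.403160; V(3,+0) = 1.150000; V(3,+1) = 1.957250; V(3,+2) = 2.829795; V(3,+3) = 3.772917
Backward induction: V(k, j) = exp(-r*dt) * [p_u * V(k+1, j+1) + p_m * V(k+1, j) + p_d * V(k+1, j-1)]
  V(2,-2) = exp(-r*dt) * [p_u*0.403160 + p_m*0.000000 + p_d*0.000000] = 0.090421
  V(2,-1) = exp(-r*dt) * [p_u*1.150000 + p_m*0.403160 + p_d*0.000000] = 0.523933
  V(2,+0) = exp(-r*dt) * [p_u*1.957250 + p_m*1.150000 + p_d*0.403160] = 1.240342
  V(2,+1) = exp(-r*dt) * [p_u*2.829795 + p_m*1.957250 + p_d*1.150000] = 2.047557
  V(2,+2) = exp(-r*dt) * [p_u*3.772917 + p_m*2.829795 + p_d*1.957250] = 2.920065
  V(1,-1) = exp(-r*dt) * [p_u*1.240342 + p_m*0.523933 + p_d*0.090421] = 0.633433
  V(1,+0) = exp(-r*dt) * [p_u*2.047557 + p_m*1.240342 + p_d*0.523933] = 1.332962
  V(1,+1) = exp(-r*dt) * [p_u*2.920065 + p_m*2.047557 + p_d*1.240342] = 2.136931
  V(0,+0) = exp(-r*dt) * [p_u*2.136931 + p_m*1.332962 + p_d*0.633433] = 1.425685


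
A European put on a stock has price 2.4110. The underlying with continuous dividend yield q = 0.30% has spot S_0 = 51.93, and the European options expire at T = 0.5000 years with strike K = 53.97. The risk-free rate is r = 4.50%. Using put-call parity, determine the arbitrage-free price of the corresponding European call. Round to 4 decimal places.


Put-call parity: C - P = S_0 * exp(-qT) - K * exp(-rT).
S_0 * exp(-qT) = 51.9300 * 0.99850112 = 51.85216339
K * exp(-rT) = 53.9700 * 0.97775124 = 52.76923427
C = P + S*exp(-qT) - K*exp(-rT)
C = 2.4110 + 51.85216339 - 52.76923427 = 1.4939

Answer: Call price = 1.4939


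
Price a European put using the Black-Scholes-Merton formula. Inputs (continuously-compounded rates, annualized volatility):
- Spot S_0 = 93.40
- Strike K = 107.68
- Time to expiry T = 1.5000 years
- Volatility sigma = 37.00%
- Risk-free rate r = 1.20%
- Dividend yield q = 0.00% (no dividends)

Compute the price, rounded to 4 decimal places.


d1 = (ln(S/K) + (r - q + 0.5*sigma^2) * T) / (sigma * sqrt(T)) = -0.04766028
d2 = d1 - sigma * sqrt(T) = -0.50081588
exp(-rT) = 0.98216103; exp(-qT) = 1.00000000
P = K * exp(-rT) * N(-d2) - S_0 * exp(-qT) * N(-d1)
N(-d1) = 0.51900650; N(-d2) = 0.69174964
P = 107.6800 * 0.98216103 * 0.69174964 - 93.4000 * 1.00000000 * 0.51900650 = 24.6836

Answer: Price = 24.6836


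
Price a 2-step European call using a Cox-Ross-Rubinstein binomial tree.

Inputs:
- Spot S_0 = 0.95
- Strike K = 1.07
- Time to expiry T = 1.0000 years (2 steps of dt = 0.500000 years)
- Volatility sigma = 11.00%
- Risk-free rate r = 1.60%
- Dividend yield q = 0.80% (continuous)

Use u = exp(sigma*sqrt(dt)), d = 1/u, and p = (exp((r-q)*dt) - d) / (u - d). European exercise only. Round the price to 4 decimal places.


Answer: Price = V(0,0) = 0.0101

Derivation:
dt = T/N = 0.500000
u = exp(sigma*sqrt(dt)) = 1.080887; d = 1/u = 0.925166
p = (exp((r-q)*dt) - d) / (u - d) = 0.506303
Discount per step: exp(-r*dt) = 0.992032
Stock lattice S(k, i) with i counting down-moves:
  k=0: S(0,0) = 0.9500
  k=1: S(1,0) = 1.0268; S(1,1) = 0.8789
  k=2: S(2,0) = 1.1099; S(2,1) = 0.9500; S(2,2) = 0.8131
Terminal payoffs V(N, i) = max(S_T - K, 0):
  V(2,0) = 0.039900; V(2,1) = 0.000000; V(2,2) = 0.000000
Backward induction: V(k, i) = exp(-r*dt) * [p * V(k+1, i) + (1-p) * V(k+1, i+1)].
  V(1,0) = exp(-r*dt) * [p*0.039900 + (1-p)*0.000000] = 0.020041
  V(1,1) = exp(-r*dt) * [p*0.000000 + (1-p)*0.000000] = 0.000000
  V(0,0) = exp(-r*dt) * [p*0.020041 + (1-p)*0.000000] = 0.010066
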